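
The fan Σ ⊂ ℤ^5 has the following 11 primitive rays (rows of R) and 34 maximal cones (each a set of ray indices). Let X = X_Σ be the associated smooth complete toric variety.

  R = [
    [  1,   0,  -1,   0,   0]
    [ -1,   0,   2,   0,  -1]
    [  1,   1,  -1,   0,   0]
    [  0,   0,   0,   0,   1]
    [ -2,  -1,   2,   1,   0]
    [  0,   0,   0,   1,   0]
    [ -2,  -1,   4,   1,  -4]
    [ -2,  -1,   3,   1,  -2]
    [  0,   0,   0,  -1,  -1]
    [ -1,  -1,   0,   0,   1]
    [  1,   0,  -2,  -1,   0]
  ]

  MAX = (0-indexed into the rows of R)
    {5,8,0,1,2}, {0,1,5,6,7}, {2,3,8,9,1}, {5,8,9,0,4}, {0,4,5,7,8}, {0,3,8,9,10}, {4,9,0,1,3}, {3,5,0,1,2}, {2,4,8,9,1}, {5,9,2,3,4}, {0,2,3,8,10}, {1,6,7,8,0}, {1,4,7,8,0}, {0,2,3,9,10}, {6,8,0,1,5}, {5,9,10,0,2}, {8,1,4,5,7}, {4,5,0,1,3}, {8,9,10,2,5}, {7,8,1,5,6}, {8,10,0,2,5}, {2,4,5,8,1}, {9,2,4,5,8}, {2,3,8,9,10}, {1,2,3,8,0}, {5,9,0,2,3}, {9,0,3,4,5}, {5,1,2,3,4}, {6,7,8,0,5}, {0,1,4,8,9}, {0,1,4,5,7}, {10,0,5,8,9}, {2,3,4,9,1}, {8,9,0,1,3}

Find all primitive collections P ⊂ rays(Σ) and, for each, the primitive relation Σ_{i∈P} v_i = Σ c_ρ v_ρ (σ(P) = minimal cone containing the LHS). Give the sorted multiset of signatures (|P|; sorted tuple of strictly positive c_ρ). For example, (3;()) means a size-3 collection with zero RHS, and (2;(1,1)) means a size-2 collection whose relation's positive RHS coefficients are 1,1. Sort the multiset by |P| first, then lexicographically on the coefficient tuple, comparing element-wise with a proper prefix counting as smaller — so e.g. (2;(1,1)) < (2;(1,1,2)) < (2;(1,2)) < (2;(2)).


Minimal non-faces — 20 found among 11 rays, 34 max cones:

  • {1,10}:  v_{1} + v_{10} = v_{8}  ⟹  sig = (2;(1))
  • {3,6}:  v_{3} + v_{6} = v_{0} + v_{1} + v_{7}  ⟹  sig = (2;(1,1,1))
  • {3,7}:  v_{3} + v_{7} = v_{0} + v_{1} + v_{4}  ⟹  sig = (2;(1,1,1))
  • {4,10}:  v_{4} + v_{10} = v_{5} + v_{8} + v_{9}  ⟹  sig = (2;(1,1,1))
  • {6,9}:  v_{6} + v_{9} = v_{0} + v_{4} + v_{7} + v_{8}  ⟹  sig = (2;(1,1,1,1))
  • {6,10}:  v_{6} + v_{10} = v_{0} + v_{5} + v_{7} + 2·v_{8}  ⟹  sig = (2;(1,1,1,2))
  • {7,10}:  v_{7} + v_{10} = v_{0} + v_{4} + v_{5} + 2·v_{8}  ⟹  sig = (2;(1,1,1,2))
  • {2,7}:  v_{2} + v_{7} = v_{1} + 2·v_{5} + v_{8}  ⟹  sig = (2;(1,1,2))
  • {7,9}:  v_{7} + v_{9} = v_{0} + 2·v_{4} + v_{8}  ⟹  sig = (2;(1,1,2))
  • {2,6}:  v_{2} + v_{6} = v_{0} + 2·v_{1} + 3·v_{5} + 2·v_{8}  ⟹  sig = (2;(1,2,2,3))
  • {4,6}:  v_{4} + v_{6} = 2·v_{7}  ⟹  sig = (2;(2))
  • {3,5,8}:  v_{3} + v_{5} + v_{8} = 0  ⟹  sig = (3;())
  • {0,2,4}:  v_{0} + v_{2} + v_{4} = v_{5}  ⟹  sig = (3;(1))
  • {1,5,9}:  v_{1} + v_{5} + v_{9} = v_{4}  ⟹  sig = (3;(1))
  • {3,4,8}:  v_{3} + v_{4} + v_{8} = v_{1} + v_{9}  ⟹  sig = (3;(1,1))
  • {3,5,10}:  v_{3} + v_{5} + v_{10} = v_{0} + v_{2} + v_{9}  ⟹  sig = (3;(1,1,1))
  • {0,1,2,9}:  v_{0} + v_{1} + v_{2} + v_{9} = 0  ⟹  sig = (4;())
  • {0,2,8,9}:  v_{0} + v_{2} + v_{8} + v_{9} = v_{10}  ⟹  sig = (4;(1))
  • {0,1,4,5,8}:  v_{0} + v_{1} + v_{4} + v_{5} + v_{8} = v_{7}  ⟹  sig = (5;(1))
  • {0,1,5,7,8}:  v_{0} + v_{1} + v_{5} + v_{7} + v_{8} = v_{6}  ⟹  sig = (5;(1))

so the primitive-relation signature multiset is
{ (2;(1)),  (2;(1,1,1)) ×3,  (2;(1,1,1,1)),  (2;(1,1,1,2)) ×2,  (2;(1,1,2)) ×2,  (2;(1,2,2,3)),  (2;(2)),  (3;()),  (3;(1)) ×2,  (3;(1,1)),  (3;(1,1,1)),  (4;()),  (4;(1)),  (5;(1)) ×2 }


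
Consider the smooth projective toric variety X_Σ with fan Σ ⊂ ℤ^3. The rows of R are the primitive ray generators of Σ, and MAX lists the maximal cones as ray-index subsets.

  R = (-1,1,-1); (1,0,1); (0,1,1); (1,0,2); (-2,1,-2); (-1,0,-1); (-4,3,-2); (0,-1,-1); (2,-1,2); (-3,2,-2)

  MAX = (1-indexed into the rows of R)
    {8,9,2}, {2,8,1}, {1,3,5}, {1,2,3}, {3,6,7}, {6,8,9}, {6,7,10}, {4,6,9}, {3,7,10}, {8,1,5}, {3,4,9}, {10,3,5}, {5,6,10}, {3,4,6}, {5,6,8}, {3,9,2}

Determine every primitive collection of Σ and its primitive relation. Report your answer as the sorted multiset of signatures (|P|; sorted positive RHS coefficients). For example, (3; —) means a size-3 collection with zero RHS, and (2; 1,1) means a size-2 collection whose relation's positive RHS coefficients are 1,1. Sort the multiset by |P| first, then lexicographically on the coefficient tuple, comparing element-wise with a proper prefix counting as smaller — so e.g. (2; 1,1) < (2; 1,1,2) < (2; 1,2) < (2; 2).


Σ has 24 primitive collections:

  • {2,6}:  v_{2} + v_{6} = 0  ⟹  sig = (2; —)
  • {3,8}:  v_{3} + v_{8} = 0  ⟹  sig = (2; —)
  • {5,9}:  v_{5} + v_{9} = 0  ⟹  sig = (2; —)
  • {1,4}:  v_{1} + v_{4} = v_{3}  ⟹  sig = (2; 1)
  • {1,6}:  v_{1} + v_{6} = v_{5}  ⟹  sig = (2; 1)
  • {1,9}:  v_{1} + v_{9} = v_{2}  ⟹  sig = (2; 1)
  • {2,5}:  v_{2} + v_{5} = v_{1}  ⟹  sig = (2; 1)
  • {2,4}:  v_{2} + v_{4} = v_{3} + v_{9}  ⟹  sig = (2; 1,1)
  • {2,7}:  v_{2} + v_{7} = v_{3} + v_{10}  ⟹  sig = (2; 1,1)
  • {2,10}:  v_{2} + v_{10} = v_{3} + v_{5}  ⟹  sig = (2; 1,1)
  • {4,5}:  v_{4} + v_{5} = v_{3} + v_{6}  ⟹  sig = (2; 1,1)
  • {4,8}:  v_{4} + v_{8} = v_{6} + v_{9}  ⟹  sig = (2; 1,1)
  • {7,8}:  v_{7} + v_{8} = v_{6} + v_{10}  ⟹  sig = (2; 1,1)
  • {8,10}:  v_{8} + v_{10} = v_{5} + v_{6}  ⟹  sig = (2; 1,1)
  • {9,10}:  v_{9} + v_{10} = v_{3} + v_{6}  ⟹  sig = (2; 1,1)
  • {1,7}:  v_{1} + v_{7} = v_{3} + v_{5} + v_{10}  ⟹  sig = (2; 1,1,1)
  • {1,10}:  v_{1} + v_{10} = v_{3} + 2·v_{5}  ⟹  sig = (2; 1,2)
  • {5,7}:  v_{5} + v_{7} = 2·v_{10}  ⟹  sig = (2; 2)
  • {4,10}:  v_{4} + v_{10} = 2·v_{3} + 2·v_{6}  ⟹  sig = (2; 2,2)
  • {7,9}:  v_{7} + v_{9} = 2·v_{3} + 2·v_{6}  ⟹  sig = (2; 2,2)
  • {4,7}:  v_{4} + v_{7} = 3·v_{3} + 3·v_{6}  ⟹  sig = (2; 3,3)
  • {3,5,6}:  v_{3} + v_{5} + v_{6} = v_{10}  ⟹  sig = (3; 1)
  • {3,6,9}:  v_{3} + v_{6} + v_{9} = v_{4}  ⟹  sig = (3; 1)
  • {3,6,10}:  v_{3} + v_{6} + v_{10} = v_{7}  ⟹  sig = (3; 1)

Signatures (|P|; sorted positive RHS coefficients), sorted:
    |P|=2: 21 collections, coeffs (), (), (), (1), (1), (1), (1), (1,1), (1,1), (1,1), (1,1), (1,1), (1,1), (1,1), (1,1), (1,1,1), (1,2), (2), (2,2), (2,2), (3,3)
    |P|=3: 3 collections, coeffs (1), (1), (1)


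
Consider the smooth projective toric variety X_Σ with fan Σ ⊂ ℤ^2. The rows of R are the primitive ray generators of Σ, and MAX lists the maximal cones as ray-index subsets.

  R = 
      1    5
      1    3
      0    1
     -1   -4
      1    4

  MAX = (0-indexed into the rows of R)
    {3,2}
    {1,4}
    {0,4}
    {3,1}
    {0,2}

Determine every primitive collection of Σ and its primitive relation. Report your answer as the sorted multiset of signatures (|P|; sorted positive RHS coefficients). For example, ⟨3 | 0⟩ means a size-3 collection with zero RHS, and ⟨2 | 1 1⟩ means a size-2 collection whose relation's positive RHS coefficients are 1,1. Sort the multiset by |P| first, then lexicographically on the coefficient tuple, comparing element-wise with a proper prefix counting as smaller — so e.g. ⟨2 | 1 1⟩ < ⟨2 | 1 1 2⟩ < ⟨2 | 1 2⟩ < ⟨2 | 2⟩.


Primitive collections (5):

  {3,4}:  v_{3} + v_{4} = 0  ⇒ sig = ⟨2 | 0⟩
  {0,3}:  v_{0} + v_{3} = v_{2}  ⇒ sig = ⟨2 | 1⟩
  {1,2}:  v_{1} + v_{2} = v_{4}  ⇒ sig = ⟨2 | 1⟩
  {2,4}:  v_{2} + v_{4} = v_{0}  ⇒ sig = ⟨2 | 1⟩
  {0,1}:  v_{0} + v_{1} = 2·v_{4}  ⇒ sig = ⟨2 | 2⟩

Signatures (|P|; sorted positive RHS coefficients), sorted:
    |P|=2: 5 collections, coeffs (), (1), (1), (1), (2)


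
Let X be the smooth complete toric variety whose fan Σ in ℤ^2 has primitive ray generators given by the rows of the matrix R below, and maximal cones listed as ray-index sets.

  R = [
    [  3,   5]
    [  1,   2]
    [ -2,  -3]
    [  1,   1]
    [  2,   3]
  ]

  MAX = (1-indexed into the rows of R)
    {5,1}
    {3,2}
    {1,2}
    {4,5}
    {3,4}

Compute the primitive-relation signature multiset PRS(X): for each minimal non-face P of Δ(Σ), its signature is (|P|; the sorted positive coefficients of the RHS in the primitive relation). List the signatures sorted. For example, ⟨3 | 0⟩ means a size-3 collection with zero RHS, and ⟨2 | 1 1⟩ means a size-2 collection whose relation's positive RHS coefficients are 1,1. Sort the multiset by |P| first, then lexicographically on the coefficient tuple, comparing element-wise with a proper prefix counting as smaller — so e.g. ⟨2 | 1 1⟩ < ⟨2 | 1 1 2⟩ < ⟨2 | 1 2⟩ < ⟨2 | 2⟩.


5 minimal non-faces of Δ(Σ) (on 5 rays):

  {3,5}:  v_{3} + v_{5} = 0  ⟹  sig = ⟨2 | 0⟩
  {1,3}:  v_{1} + v_{3} = v_{2}  ⟹  sig = ⟨2 | 1⟩
  {2,4}:  v_{2} + v_{4} = v_{5}  ⟹  sig = ⟨2 | 1⟩
  {2,5}:  v_{2} + v_{5} = v_{1}  ⟹  sig = ⟨2 | 1⟩
  {1,4}:  v_{1} + v_{4} = 2·v_{5}  ⟹  sig = ⟨2 | 2⟩

Hence PRS(X_Σ) =
[⟨2 | 0⟩, ⟨2 | 1⟩, ⟨2 | 1⟩, ⟨2 | 1⟩, ⟨2 | 2⟩]


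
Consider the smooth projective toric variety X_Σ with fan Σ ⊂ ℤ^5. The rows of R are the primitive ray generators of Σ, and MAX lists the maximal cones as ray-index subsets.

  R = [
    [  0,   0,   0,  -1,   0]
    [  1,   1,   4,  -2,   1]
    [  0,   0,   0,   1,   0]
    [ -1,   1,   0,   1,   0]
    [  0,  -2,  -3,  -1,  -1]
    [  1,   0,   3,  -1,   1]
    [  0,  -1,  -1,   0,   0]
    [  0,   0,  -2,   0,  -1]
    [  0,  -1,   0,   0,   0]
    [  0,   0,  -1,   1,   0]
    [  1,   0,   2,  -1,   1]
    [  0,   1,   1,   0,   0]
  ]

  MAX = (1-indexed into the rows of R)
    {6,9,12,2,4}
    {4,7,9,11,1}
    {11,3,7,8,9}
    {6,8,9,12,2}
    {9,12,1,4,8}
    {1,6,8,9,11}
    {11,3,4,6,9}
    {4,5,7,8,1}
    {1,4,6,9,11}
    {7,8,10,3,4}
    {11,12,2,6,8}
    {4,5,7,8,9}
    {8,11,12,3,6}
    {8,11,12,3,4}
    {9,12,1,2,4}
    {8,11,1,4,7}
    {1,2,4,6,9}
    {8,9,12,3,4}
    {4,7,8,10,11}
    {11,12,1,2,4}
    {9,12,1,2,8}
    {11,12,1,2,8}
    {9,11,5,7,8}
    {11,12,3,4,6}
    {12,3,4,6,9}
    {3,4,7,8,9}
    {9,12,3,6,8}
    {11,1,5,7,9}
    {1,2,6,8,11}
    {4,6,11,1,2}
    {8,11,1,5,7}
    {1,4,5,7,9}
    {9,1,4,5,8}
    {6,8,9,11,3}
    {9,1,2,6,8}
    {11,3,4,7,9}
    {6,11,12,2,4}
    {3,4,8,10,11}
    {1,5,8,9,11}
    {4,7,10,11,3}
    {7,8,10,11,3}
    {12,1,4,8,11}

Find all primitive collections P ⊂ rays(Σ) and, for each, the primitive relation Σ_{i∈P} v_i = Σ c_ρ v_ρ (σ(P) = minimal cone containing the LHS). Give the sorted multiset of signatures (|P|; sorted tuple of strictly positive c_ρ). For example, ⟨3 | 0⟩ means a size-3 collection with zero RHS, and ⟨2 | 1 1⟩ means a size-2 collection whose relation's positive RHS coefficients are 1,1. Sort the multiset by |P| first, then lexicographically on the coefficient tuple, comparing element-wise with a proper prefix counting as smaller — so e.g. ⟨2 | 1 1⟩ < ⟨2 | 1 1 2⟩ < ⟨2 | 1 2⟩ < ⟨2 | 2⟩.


24 collections generate NE(X_Σ); each relation:

  {1,3}:  v_{1} + v_{3} = 0  ⇒ sig = ⟨2 | 0⟩
  {7,12}:  v_{7} + v_{12} = 0  ⇒ sig = ⟨2 | 0⟩
  {2,3}:  v_{2} + v_{3} = v_{6} + v_{12}  ⇒ sig = ⟨2 | 1 1⟩
  {2,7}:  v_{2} + v_{7} = v_{1} + v_{6}  ⇒ sig = ⟨2 | 1 1⟩
  {2,10}:  v_{2} + v_{10} = v_{11} + v_{12}  ⇒ sig = ⟨2 | 1 1⟩
  {6,7}:  v_{6} + v_{7} = v_{9} + v_{11}  ⇒ sig = ⟨2 | 1 1⟩
  {6,10}:  v_{6} + v_{10} = v_{3} + v_{11}  ⇒ sig = ⟨2 | 1 1⟩
  {9,10}:  v_{9} + v_{10} = v_{3} + v_{7}  ⇒ sig = ⟨2 | 1 1⟩
  {3,5}:  v_{3} + v_{5} = v_{7} + v_{8} + v_{9}  ⇒ sig = ⟨2 | 1 1 1⟩
  {5,12}:  v_{5} + v_{12} = v_{1} + v_{8} + v_{9}  ⇒ sig = ⟨2 | 1 1 1⟩
  {1,10}:  v_{1} + v_{10} = v_{4} + v_{7} + v_{8} + v_{11}  ⇒ sig = ⟨2 | 1 1 1 1⟩
  {10,12}:  v_{10} + v_{12} = v_{3} + v_{4} + v_{8} + v_{11}  ⇒ sig = ⟨2 | 1 1 1 1⟩
  {2,5}:  v_{2} + v_{5} = 2·v_{1} + v_{6} + v_{8} + v_{9}  ⇒ sig = ⟨2 | 1 1 1 2⟩
  {5,6}:  v_{5} + v_{6} = v_{1} + v_{8} + 2·v_{9} + v_{11}  ⇒ sig = ⟨2 | 1 1 1 2⟩
  {5,10}:  v_{5} + v_{10} = 2·v_{7} + v_{8}  ⇒ sig = ⟨2 | 1 2⟩
  {1,6,12}:  v_{1} + v_{6} + v_{12} = v_{2}  ⇒ sig = ⟨3 | 1⟩
  {4,6,8}:  v_{4} + v_{6} + v_{8} = v_{12}  ⇒ sig = ⟨3 | 1⟩
  {9,11,12}:  v_{9} + v_{11} + v_{12} = v_{6}  ⇒ sig = ⟨3 | 1⟩
  {4,5,11}:  v_{4} + v_{5} + v_{11} = v_{1} + v_{7}  ⇒ sig = ⟨3 | 1 1⟩
  {2,4,8}:  v_{2} + v_{4} + v_{8} = v_{1} + 2·v_{12}  ⇒ sig = ⟨3 | 1 2⟩
  {2,9,11}:  v_{2} + v_{9} + v_{11} = v_{1} + 2·v_{6}  ⇒ sig = ⟨3 | 1 2⟩
  {4,8,9,11}:  v_{4} + v_{8} + v_{9} + v_{11} = 0  ⇒ sig = ⟨4 | 0⟩
  {1,7,8,9}:  v_{1} + v_{7} + v_{8} + v_{9} = v_{5}  ⇒ sig = ⟨4 | 1⟩
  {3,4,7,8,11}:  v_{3} + v_{4} + v_{7} + v_{8} + v_{11} = v_{10}  ⇒ sig = ⟨5 | 1⟩

Signatures (|P|; sorted positive RHS coefficients), sorted:
{ ⟨2 | 0⟩ ×2,  ⟨2 | 1 1⟩ ×6,  ⟨2 | 1 1 1⟩ ×2,  ⟨2 | 1 1 1 1⟩ ×2,  ⟨2 | 1 1 1 2⟩ ×2,  ⟨2 | 1 2⟩,  ⟨3 | 1⟩ ×3,  ⟨3 | 1 1⟩,  ⟨3 | 1 2⟩ ×2,  ⟨4 | 0⟩,  ⟨4 | 1⟩,  ⟨5 | 1⟩ }


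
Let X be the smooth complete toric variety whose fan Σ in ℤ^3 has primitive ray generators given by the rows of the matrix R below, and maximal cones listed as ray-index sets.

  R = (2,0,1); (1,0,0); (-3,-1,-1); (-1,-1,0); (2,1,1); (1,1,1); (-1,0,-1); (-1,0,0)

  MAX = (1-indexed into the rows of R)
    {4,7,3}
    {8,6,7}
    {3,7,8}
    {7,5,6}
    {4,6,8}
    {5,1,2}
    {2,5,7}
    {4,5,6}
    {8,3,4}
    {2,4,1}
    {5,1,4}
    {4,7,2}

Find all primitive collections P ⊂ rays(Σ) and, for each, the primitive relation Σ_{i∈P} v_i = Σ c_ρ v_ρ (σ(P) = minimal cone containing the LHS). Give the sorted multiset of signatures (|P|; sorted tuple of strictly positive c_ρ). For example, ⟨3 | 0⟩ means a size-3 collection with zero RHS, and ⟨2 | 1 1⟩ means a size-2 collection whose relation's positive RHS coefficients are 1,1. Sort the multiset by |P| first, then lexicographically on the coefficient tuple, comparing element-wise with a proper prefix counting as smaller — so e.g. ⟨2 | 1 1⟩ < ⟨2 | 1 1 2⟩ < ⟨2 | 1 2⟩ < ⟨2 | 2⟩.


Σ has 14 primitive collections:

  P={2,8}:  v_{2} + v_{8} = 0  ⇒ sig = ⟨2 | 0⟩
  P={1,3}:  v_{1} + v_{3} = v_{4}  ⇒ sig = ⟨2 | 1⟩
  P={1,7}:  v_{1} + v_{7} = v_{2}  ⇒ sig = ⟨2 | 1⟩
  P={2,6}:  v_{2} + v_{6} = v_{5}  ⇒ sig = ⟨2 | 1⟩
  P={3,5}:  v_{3} + v_{5} = v_{8}  ⇒ sig = ⟨2 | 1⟩
  P={5,8}:  v_{5} + v_{8} = v_{6}  ⇒ sig = ⟨2 | 1⟩
  P={1,8}:  v_{1} + v_{8} = v_{4} + v_{5}  ⇒ sig = ⟨2 | 1 1⟩
  P={2,3}:  v_{2} + v_{3} = v_{4} + v_{7}  ⇒ sig = ⟨2 | 1 1⟩
  P={1,6}:  v_{1} + v_{6} = v_{4} + 2·v_{5}  ⇒ sig = ⟨2 | 1 2⟩
  P={3,6}:  v_{3} + v_{6} = 2·v_{8}  ⇒ sig = ⟨2 | 2⟩
  P={4,5,7}:  v_{4} + v_{5} + v_{7} = 0  ⇒ sig = ⟨3 | 0⟩
  P={2,4,5}:  v_{2} + v_{4} + v_{5} = v_{1}  ⇒ sig = ⟨3 | 1⟩
  P={4,6,7}:  v_{4} + v_{6} + v_{7} = v_{8}  ⇒ sig = ⟨3 | 1⟩
  P={4,7,8}:  v_{4} + v_{7} + v_{8} = v_{3}  ⇒ sig = ⟨3 | 1⟩

Sorted signature multiset PRS(X):
    ⟨2 | 0⟩
    ⟨2 | 1⟩
    ⟨2 | 1⟩
    ⟨2 | 1⟩
    ⟨2 | 1⟩
    ⟨2 | 1⟩
    ⟨2 | 1 1⟩
    ⟨2 | 1 1⟩
    ⟨2 | 1 2⟩
    ⟨2 | 2⟩
    ⟨3 | 0⟩
    ⟨3 | 1⟩
    ⟨3 | 1⟩
    ⟨3 | 1⟩


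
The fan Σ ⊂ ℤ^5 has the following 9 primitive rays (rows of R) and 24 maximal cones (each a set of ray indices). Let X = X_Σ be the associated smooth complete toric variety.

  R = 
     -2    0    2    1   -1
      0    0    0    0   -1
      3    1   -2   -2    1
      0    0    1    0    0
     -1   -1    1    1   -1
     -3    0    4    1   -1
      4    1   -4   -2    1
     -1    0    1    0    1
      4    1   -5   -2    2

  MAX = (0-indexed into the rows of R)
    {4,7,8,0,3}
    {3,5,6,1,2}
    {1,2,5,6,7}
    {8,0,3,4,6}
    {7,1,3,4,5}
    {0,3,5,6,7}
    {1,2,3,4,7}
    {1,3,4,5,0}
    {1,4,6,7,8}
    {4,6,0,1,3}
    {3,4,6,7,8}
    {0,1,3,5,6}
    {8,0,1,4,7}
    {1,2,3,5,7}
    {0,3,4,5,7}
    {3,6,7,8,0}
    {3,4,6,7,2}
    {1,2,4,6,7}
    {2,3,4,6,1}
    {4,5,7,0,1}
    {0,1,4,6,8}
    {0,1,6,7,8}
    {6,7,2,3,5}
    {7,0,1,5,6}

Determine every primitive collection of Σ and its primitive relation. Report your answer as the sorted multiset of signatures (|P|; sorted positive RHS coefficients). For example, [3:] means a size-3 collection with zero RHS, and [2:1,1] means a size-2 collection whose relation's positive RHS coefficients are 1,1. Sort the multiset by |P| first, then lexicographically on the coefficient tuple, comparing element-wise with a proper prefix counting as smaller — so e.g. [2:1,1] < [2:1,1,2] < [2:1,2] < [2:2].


Δ(Σ) — 9 vertices, 9 min non-faces:

  {0,2}:  v_{0} + v_{2} = v_{5} + v_{6}  so sig = [2:1,1]
  {5,8}:  v_{5} + v_{8} = v_{0} + v_{6} + v_{7}  so sig = [2:1,1,1]
  {2,8}:  v_{2} + v_{8} = 2·v_{6} + v_{7}  so sig = [2:1,2]
  {1,3,8}:  v_{1} + v_{3} + v_{8} = v_{6}  so sig = [3:1]
  {4,5,6}:  v_{4} + v_{5} + v_{6} = v_{1} + v_{3}  so sig = [3:1,1]
  {2,4,5}:  v_{2} + v_{4} + v_{5} = 2·v_{1} + 2·v_{3} + v_{7}  so sig = [3:1,2,2]
  {0,4,6,7}:  v_{0} + v_{4} + v_{6} + v_{7} = 0  so sig = [4:]
  {0,1,3,7}:  v_{0} + v_{1} + v_{3} + v_{7} = v_{5}  so sig = [4:1]
  {1,3,6,7}:  v_{1} + v_{3} + v_{6} + v_{7} = v_{2}  so sig = [4:1]

Hence PRS(X_Σ) =
    [2:1,1]
    [2:1,1,1]
    [2:1,2]
    [3:1]
    [3:1,1]
    [3:1,2,2]
    [4:]
    [4:1]
    [4:1]


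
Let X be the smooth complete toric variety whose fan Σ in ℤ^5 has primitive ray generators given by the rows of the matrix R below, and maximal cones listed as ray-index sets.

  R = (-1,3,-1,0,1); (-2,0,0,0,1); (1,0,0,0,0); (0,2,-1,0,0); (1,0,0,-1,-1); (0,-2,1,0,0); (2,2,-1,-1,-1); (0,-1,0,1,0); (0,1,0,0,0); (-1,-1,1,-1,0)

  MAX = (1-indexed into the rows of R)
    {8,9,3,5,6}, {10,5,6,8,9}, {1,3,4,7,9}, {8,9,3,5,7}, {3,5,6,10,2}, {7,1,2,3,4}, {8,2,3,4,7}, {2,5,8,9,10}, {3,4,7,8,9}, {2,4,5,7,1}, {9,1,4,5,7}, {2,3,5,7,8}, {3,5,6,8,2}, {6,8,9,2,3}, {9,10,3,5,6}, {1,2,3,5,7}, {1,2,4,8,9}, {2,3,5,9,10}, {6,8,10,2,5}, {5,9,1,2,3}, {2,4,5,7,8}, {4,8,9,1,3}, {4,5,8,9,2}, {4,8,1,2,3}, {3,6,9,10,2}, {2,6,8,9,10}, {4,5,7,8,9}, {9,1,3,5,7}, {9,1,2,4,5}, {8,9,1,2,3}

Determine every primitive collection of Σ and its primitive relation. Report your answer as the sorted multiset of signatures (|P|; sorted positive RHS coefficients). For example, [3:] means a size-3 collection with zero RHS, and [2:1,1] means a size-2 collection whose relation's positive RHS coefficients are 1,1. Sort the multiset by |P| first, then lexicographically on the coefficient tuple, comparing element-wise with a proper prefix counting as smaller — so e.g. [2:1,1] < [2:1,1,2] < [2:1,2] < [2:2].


Primitive collections (14):

  {4,6}:  v_{4} + v_{6} = 0 — sig = [2:]
  {6,7}:  v_{6} + v_{7} = v_{3} + v_{5} — sig = [2:1,1]
  {1,6}:  v_{1} + v_{6} = v_{2} + v_{3} + v_{9} — sig = [2:1,1,1]
  {4,10}:  v_{4} + v_{10} = v_{2} + v_{5} + v_{9} — sig = [2:1,1,1]
  {7,10}:  v_{7} + v_{10} = v_{2} + v_{3} + 2·v_{5} + v_{9} — sig = [2:1,1,1,2]
  {1,10}:  v_{1} + v_{10} = 2·v_{2} + v_{3} + v_{5} + 2·v_{9} — sig = [2:1,1,2,2]
  {1,5,8}:  v_{1} + v_{5} + v_{8} = v_{4} — sig = [3:1]
  {3,4,5}:  v_{3} + v_{4} + v_{5} = v_{7} — sig = [3:1]
  {3,8,10}:  v_{3} + v_{8} + v_{10} = v_{6} — sig = [3:1]
  {2,7,9}:  v_{2} + v_{7} + v_{9} = v_{1} + v_{5} — sig = [3:1,1]
  {1,7,8}:  v_{1} + v_{7} + v_{8} = v_{3} + 2·v_{4} — sig = [3:1,2]
  {2,3,4,9}:  v_{2} + v_{3} + v_{4} + v_{9} = v_{1} — sig = [4:1]
  {2,5,6,9}:  v_{2} + v_{5} + v_{6} + v_{9} = v_{10} — sig = [4:1]
  {2,3,5,8,9}:  v_{2} + v_{3} + v_{5} + v_{8} + v_{9} = 0 — sig = [5:]

Hence PRS(X_Σ) =
    [2:]
    [2:1,1]
    [2:1,1,1]
    [2:1,1,1]
    [2:1,1,1,2]
    [2:1,1,2,2]
    [3:1]
    [3:1]
    [3:1]
    [3:1,1]
    [3:1,2]
    [4:1]
    [4:1]
    [5:]


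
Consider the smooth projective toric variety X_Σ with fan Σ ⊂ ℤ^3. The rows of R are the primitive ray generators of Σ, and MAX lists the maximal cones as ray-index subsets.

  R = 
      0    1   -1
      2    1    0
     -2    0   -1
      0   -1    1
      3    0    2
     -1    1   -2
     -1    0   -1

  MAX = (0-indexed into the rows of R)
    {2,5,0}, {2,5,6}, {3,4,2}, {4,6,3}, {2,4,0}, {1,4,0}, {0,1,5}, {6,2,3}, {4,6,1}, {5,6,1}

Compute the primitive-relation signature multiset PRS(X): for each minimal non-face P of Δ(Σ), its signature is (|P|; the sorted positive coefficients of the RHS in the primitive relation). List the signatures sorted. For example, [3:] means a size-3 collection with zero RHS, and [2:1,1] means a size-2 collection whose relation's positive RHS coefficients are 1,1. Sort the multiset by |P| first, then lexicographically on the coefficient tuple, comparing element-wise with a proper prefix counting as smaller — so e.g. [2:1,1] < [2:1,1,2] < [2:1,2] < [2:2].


Σ has 7 primitive collections:

  P = {0,3}:  v_{0} + v_{3} = 0  ⇒ sig = [2:]
  P = {0,6}:  v_{0} + v_{6} = v_{5}  ⇒ sig = [2:1]
  P = {1,2}:  v_{1} + v_{2} = v_{0}  ⇒ sig = [2:1]
  P = {3,5}:  v_{3} + v_{5} = v_{6}  ⇒ sig = [2:1]
  P = {4,5}:  v_{4} + v_{5} = v_{1}  ⇒ sig = [2:1]
  P = {1,3}:  v_{1} + v_{3} = v_{4} + v_{6}  ⇒ sig = [2:1,1]
  P = {2,4,6}:  v_{2} + v_{4} + v_{6} = 0  ⇒ sig = [3:]

so the primitive-relation signature multiset is
{ [2:],  [2:1] ×4,  [2:1,1],  [3:] }


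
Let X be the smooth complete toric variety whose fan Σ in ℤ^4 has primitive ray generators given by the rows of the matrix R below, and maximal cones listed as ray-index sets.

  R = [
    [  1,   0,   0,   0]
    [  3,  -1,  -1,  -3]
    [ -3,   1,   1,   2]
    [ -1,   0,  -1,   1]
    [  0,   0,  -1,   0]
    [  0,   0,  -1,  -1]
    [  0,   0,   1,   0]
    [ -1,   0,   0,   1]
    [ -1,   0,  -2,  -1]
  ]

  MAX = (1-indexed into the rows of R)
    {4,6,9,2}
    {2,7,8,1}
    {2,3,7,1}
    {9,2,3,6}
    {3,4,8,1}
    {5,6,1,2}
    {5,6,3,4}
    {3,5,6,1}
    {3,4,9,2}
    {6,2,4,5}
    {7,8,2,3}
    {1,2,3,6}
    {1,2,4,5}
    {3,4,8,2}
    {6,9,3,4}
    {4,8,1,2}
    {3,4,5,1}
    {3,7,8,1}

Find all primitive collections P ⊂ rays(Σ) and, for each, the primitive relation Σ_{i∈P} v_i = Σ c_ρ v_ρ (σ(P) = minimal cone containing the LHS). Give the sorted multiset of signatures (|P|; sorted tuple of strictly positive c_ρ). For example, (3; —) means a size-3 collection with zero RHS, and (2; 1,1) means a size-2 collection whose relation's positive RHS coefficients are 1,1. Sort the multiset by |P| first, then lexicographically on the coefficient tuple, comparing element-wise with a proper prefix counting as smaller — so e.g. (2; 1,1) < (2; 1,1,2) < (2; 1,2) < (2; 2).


Δ(Σ) — 9 vertices, 14 min non-faces:

  • {5,7}:  v_{5} + v_{7} = 0  ⇒ sig = (2; —)
  • {4,7}:  v_{4} + v_{7} = v_{8}  ⇒ sig = (2; 1)
  • {5,8}:  v_{5} + v_{8} = v_{4}  ⇒ sig = (2; 1)
  • {1,9}:  v_{1} + v_{9} = v_{5} + v_{6}  ⇒ sig = (2; 1,1)
  • {6,7}:  v_{6} + v_{7} = v_{2} + v_{3}  ⇒ sig = (2; 1,1)
  • {6,8}:  v_{6} + v_{8} = v_{2} + v_{3} + v_{4}  ⇒ sig = (2; 1,1,1)
  • {5,9}:  v_{5} + v_{9} = v_{4} + 2·v_{6}  ⇒ sig = (2; 1,2)
  • {7,9}:  v_{7} + v_{9} = 2·v_{2} + 2·v_{3} + v_{4}  ⇒ sig = (2; 1,2,2)
  • {8,9}:  v_{8} + v_{9} = 2·v_{2} + 2·v_{3} + 2·v_{4}  ⇒ sig = (2; 2,2,2)
  • {2,3,5}:  v_{2} + v_{3} + v_{5} = v_{6}  ⇒ sig = (3; 1)
  • {1,4,6}:  v_{1} + v_{4} + v_{6} = 2·v_{5}  ⇒ sig = (3; 2)
  • {1,2,3,8}:  v_{1} + v_{2} + v_{3} + v_{8} = 0  ⇒ sig = (4; —)
  • {1,2,3,4}:  v_{1} + v_{2} + v_{3} + v_{4} = v_{5}  ⇒ sig = (4; 1)
  • {2,3,4,6}:  v_{2} + v_{3} + v_{4} + v_{6} = v_{9}  ⇒ sig = (4; 1)

so the primitive-relation signature multiset is
{ (2; —),  (2; 1) ×2,  (2; 1,1) ×2,  (2; 1,1,1),  (2; 1,2),  (2; 1,2,2),  (2; 2,2,2),  (3; 1),  (3; 2),  (4; —),  (4; 1) ×2 }


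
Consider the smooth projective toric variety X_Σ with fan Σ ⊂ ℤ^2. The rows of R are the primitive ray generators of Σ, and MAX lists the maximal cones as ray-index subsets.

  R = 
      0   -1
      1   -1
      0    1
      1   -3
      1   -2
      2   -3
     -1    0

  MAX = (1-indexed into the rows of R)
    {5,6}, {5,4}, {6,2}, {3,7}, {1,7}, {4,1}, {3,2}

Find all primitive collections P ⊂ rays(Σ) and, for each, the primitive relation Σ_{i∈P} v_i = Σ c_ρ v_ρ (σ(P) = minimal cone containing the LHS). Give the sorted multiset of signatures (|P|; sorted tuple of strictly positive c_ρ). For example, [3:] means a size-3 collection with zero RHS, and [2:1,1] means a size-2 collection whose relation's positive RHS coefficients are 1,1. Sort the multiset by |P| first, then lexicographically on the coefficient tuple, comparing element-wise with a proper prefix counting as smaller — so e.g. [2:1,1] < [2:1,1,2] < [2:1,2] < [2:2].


|primitive collections| = 14. Relations:

  {1,3}:  v_{1} + v_{3} = 0  →  sig = [2:]
  {1,2}:  v_{1} + v_{2} = v_{5}  →  sig = [2:1]
  {1,5}:  v_{1} + v_{5} = v_{4}  →  sig = [2:1]
  {2,5}:  v_{2} + v_{5} = v_{6}  →  sig = [2:1]
  {2,7}:  v_{2} + v_{7} = v_{1}  →  sig = [2:1]
  {3,4}:  v_{3} + v_{4} = v_{5}  →  sig = [2:1]
  {3,5}:  v_{3} + v_{5} = v_{2}  →  sig = [2:1]
  {6,7}:  v_{6} + v_{7} = v_{4}  →  sig = [2:1]
  {1,6}:  v_{1} + v_{6} = 2·v_{5}  →  sig = [2:2]
  {2,4}:  v_{2} + v_{4} = 2·v_{5}  →  sig = [2:2]
  {3,6}:  v_{3} + v_{6} = 2·v_{2}  →  sig = [2:2]
  {5,7}:  v_{5} + v_{7} = 2·v_{1}  →  sig = [2:2]
  {4,6}:  v_{4} + v_{6} = 3·v_{5}  →  sig = [2:3]
  {4,7}:  v_{4} + v_{7} = 3·v_{1}  →  sig = [2:3]

Hence PRS(X_Σ) =
    |P|=2: 14 collections, coeffs (), (1), (1), (1), (1), (1), (1), (1), (2), (2), (2), (2), (3), (3)


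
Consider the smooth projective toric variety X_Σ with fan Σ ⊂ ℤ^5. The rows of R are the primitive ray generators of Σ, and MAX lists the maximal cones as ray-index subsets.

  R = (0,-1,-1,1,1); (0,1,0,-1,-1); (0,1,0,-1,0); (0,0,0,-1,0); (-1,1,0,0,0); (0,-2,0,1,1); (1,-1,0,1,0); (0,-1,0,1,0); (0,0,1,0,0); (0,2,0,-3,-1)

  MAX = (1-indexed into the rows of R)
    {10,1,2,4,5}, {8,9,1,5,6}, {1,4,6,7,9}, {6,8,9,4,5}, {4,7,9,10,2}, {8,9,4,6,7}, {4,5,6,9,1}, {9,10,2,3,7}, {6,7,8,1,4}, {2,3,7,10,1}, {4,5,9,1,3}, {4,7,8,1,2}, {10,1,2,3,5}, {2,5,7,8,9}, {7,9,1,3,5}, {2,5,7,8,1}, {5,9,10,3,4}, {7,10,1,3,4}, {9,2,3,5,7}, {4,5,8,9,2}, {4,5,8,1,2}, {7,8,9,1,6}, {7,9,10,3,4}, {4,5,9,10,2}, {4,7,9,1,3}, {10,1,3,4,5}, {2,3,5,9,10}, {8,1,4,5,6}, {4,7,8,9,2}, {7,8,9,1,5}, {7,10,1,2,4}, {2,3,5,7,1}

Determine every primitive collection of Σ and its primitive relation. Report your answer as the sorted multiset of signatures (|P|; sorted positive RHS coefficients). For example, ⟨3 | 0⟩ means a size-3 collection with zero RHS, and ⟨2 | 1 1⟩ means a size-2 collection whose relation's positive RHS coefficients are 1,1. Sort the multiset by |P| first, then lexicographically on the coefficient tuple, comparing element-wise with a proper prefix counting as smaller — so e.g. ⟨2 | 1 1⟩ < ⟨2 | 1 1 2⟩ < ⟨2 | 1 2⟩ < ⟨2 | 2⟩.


Δ(Σ) — 10 vertices, 12 min non-faces:

  • {3,8}:  v_{3} + v_{8} = 0  so sig = ⟨2 | 0⟩
  • {2,6}:  v_{2} + v_{6} = v_{4} + v_{8}  so sig = ⟨2 | 1 1⟩
  • {8,10}:  v_{8} + v_{10} = v_{2} + v_{4}  so sig = ⟨2 | 1 1⟩
  • {3,6}:  v_{3} + v_{6} = v_{1} + v_{4} + v_{9}  so sig = ⟨2 | 1 1 1⟩
  • {6,10}:  v_{6} + v_{10} = 2·v_{4}  so sig = ⟨2 | 2⟩
  • {1,2,9}:  v_{1} + v_{2} + v_{9} = 0  so sig = ⟨3 | 0⟩
  • {4,5,7}:  v_{4} + v_{5} + v_{7} = 0  so sig = ⟨3 | 0⟩
  • {2,3,4}:  v_{2} + v_{3} + v_{4} = v_{10}  so sig = ⟨3 | 1⟩
  • {1,9,10}:  v_{1} + v_{9} + v_{10} = v_{3} + v_{4}  so sig = ⟨3 | 1 1⟩
  • {5,7,10}:  v_{5} + v_{7} + v_{10} = v_{2} + v_{3}  so sig = ⟨3 | 1 1⟩
  • {5,6,7}:  v_{5} + v_{6} + v_{7} = v_{1} + v_{8} + v_{9}  so sig = ⟨3 | 1 1 1⟩
  • {1,4,8,9}:  v_{1} + v_{4} + v_{8} + v_{9} = v_{6}  so sig = ⟨4 | 1⟩

so the primitive-relation signature multiset is
[⟨2 | 0⟩, ⟨2 | 1 1⟩, ⟨2 | 1 1⟩, ⟨2 | 1 1 1⟩, ⟨2 | 2⟩, ⟨3 | 0⟩, ⟨3 | 0⟩, ⟨3 | 1⟩, ⟨3 | 1 1⟩, ⟨3 | 1 1⟩, ⟨3 | 1 1 1⟩, ⟨4 | 1⟩]


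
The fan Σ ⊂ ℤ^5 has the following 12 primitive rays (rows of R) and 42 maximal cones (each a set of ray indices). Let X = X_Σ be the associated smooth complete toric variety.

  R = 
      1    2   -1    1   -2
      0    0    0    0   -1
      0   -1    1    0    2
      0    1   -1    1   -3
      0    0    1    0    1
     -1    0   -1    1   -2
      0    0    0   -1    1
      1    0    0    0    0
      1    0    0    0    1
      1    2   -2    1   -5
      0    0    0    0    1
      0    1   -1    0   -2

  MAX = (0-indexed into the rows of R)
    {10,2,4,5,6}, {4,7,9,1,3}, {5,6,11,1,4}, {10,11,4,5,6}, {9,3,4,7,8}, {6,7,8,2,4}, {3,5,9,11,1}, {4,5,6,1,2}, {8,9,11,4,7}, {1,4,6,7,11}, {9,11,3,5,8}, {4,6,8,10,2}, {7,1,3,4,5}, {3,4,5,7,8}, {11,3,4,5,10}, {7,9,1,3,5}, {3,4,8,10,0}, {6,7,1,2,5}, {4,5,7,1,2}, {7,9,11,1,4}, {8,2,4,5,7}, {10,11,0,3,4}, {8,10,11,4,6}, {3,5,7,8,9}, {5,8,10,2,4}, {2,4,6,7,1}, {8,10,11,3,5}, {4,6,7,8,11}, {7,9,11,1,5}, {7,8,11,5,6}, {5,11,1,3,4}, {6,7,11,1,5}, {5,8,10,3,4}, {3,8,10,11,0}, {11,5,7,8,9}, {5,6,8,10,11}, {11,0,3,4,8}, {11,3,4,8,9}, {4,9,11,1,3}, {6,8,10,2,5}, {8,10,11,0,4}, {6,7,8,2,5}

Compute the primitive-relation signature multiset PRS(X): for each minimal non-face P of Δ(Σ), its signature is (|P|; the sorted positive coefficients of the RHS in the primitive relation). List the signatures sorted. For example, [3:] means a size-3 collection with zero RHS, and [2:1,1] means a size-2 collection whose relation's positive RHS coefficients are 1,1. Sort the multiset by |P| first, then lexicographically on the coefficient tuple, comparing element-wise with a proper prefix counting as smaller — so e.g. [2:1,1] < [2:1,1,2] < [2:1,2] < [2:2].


Minimal non-faces — 22 found among 12 rays, 42 max cones:

  {1,10}:  v_{1} + v_{10} = 0  so sig = [2:]
  {2,11}:  v_{2} + v_{11} = 0  so sig = [2:]
  {1,8}:  v_{1} + v_{8} = v_{7}  so sig = [2:1]
  {3,6}:  v_{3} + v_{6} = v_{11}  so sig = [2:1]
  {7,10}:  v_{7} + v_{10} = v_{8}  so sig = [2:1]
  {2,9}:  v_{2} + v_{9} = v_{3} + v_{7}  so sig = [2:1,1]
  {2,3}:  v_{2} + v_{3} = v_{4} + v_{5} + v_{7}  so sig = [2:1,1,1]
  {9,10}:  v_{9} + v_{10} = v_{3} + v_{8} + v_{11}  so sig = [2:1,1,1]
  {0,1}:  v_{0} + v_{1} = v_{3} + v_{4} + v_{8} + v_{11}  so sig = [2:1,1,1,1]
  {0,2}:  v_{0} + v_{2} = v_{3} + v_{4} + v_{8} + v_{10}  so sig = [2:1,1,1,1]
  {0,6}:  v_{0} + v_{6} = v_{4} + v_{8} + v_{10} + 2·v_{11}  so sig = [2:1,1,1,2]
  {0,7}:  v_{0} + v_{7} = v_{3} + v_{4} + 2·v_{8} + v_{11}  so sig = [2:1,1,1,2]
  {6,9}:  v_{6} + v_{9} = v_{7} + 2·v_{11}  so sig = [2:1,2]
  {0,9}:  v_{0} + v_{9} = 2·v_{3} + v_{4} + 2·v_{8} + 2·v_{11}  so sig = [2:1,2,2,2]
  {0,5}:  v_{0} + v_{5} = 2·v_{3} + 2·v_{10}  so sig = [2:2,2]
  {3,7,11}:  v_{3} + v_{7} + v_{11} = v_{9}  so sig = [3:1]
  {4,5,9}:  v_{4} + v_{5} + v_{9} = 2·v_{3}  so sig = [3:2]
  {4,5,6,7}:  v_{4} + v_{5} + v_{6} + v_{7} = 0  so sig = [4:]
  {4,5,6,8}:  v_{4} + v_{5} + v_{6} + v_{8} = v_{10}  so sig = [4:1]
  {4,5,7,11}:  v_{4} + v_{5} + v_{7} + v_{11} = v_{3}  so sig = [4:1]
  {4,5,8,11}:  v_{4} + v_{5} + v_{8} + v_{11} = v_{3} + v_{10}  so sig = [4:1,1]
  {3,4,8,10,11}:  v_{3} + v_{4} + v_{8} + v_{10} + v_{11} = v_{0}  so sig = [5:1]

Sorted signature multiset PRS(X):
[[2:], [2:], [2:1], [2:1], [2:1], [2:1,1], [2:1,1,1], [2:1,1,1], [2:1,1,1,1], [2:1,1,1,1], [2:1,1,1,2], [2:1,1,1,2], [2:1,2], [2:1,2,2,2], [2:2,2], [3:1], [3:2], [4:], [4:1], [4:1], [4:1,1], [5:1]]


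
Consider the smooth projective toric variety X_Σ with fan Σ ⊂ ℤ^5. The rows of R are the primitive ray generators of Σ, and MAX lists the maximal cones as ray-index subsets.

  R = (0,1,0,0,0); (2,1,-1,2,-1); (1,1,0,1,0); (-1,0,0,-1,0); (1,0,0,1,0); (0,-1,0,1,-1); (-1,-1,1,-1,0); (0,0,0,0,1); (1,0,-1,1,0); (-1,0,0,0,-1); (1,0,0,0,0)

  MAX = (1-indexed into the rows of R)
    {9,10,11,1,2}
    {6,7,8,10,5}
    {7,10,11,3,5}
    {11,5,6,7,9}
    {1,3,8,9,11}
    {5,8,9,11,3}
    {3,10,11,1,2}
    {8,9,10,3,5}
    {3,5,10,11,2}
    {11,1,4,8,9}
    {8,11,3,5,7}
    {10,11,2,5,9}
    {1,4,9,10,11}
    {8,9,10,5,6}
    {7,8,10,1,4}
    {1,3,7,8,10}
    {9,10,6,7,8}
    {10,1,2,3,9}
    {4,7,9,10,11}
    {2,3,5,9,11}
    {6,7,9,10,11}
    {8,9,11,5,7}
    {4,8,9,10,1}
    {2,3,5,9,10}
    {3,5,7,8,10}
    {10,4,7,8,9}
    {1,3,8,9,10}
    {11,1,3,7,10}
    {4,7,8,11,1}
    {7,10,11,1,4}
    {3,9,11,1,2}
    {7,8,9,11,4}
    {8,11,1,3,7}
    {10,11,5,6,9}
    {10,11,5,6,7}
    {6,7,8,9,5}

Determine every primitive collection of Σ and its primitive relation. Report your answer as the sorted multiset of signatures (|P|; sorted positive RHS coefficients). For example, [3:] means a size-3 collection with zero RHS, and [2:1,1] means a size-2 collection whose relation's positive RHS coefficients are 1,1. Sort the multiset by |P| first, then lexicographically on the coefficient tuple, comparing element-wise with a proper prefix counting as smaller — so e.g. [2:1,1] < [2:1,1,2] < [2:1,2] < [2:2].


16 collections generate NE(X_Σ); each relation:

  P={4,5}:  v_{4} + v_{5} = 0  →  sig = [2:]
  P={1,5}:  v_{1} + v_{5} = v_{3}  →  sig = [2:1]
  P={3,4}:  v_{3} + v_{4} = v_{1}  →  sig = [2:1]
  P={1,6}:  v_{1} + v_{6} = v_{5} + v_{10}  →  sig = [2:1,1]
  P={2,8}:  v_{2} + v_{8} = v_{3} + v_{9}  →  sig = [2:1,1]
  P={2,7}:  v_{2} + v_{7} = v_{5} + v_{10} + v_{11}  →  sig = [2:1,1,1]
  P={4,6}:  v_{4} + v_{6} = v_{7} + v_{9} + v_{10}  →  sig = [2:1,1,1]
  P={2,4}:  v_{2} + v_{4} = v_{1} + v_{9} + v_{10} + v_{11}  →  sig = [2:1,1,1,1]
  P={2,6}:  v_{2} + v_{6} = 2·v_{5} + v_{9} + 2·v_{10} + v_{11}  →  sig = [2:1,1,2,2]
  P={3,6}:  v_{3} + v_{6} = 2·v_{5} + v_{10}  →  sig = [2:1,2]
  P={1,7,9}:  v_{1} + v_{7} + v_{9} = 0  →  sig = [3:]
  P={8,10,11}:  v_{8} + v_{10} + v_{11} = 0  →  sig = [3:]
  P={3,7,9}:  v_{3} + v_{7} + v_{9} = v_{5}  →  sig = [3:1]
  P={6,8,11}:  v_{6} + v_{8} + v_{11} = v_{5} + v_{7} + v_{9}  →  sig = [3:1,1,1]
  P={3,9,10,11}:  v_{3} + v_{9} + v_{10} + v_{11} = v_{2}  →  sig = [4:1]
  P={5,7,9,10}:  v_{5} + v_{7} + v_{9} + v_{10} = v_{6}  →  sig = [4:1]

Signatures (|P|; sorted positive RHS coefficients), sorted:
{ [2:],  [2:1] ×2,  [2:1,1] ×2,  [2:1,1,1] ×2,  [2:1,1,1,1],  [2:1,1,2,2],  [2:1,2],  [3:] ×2,  [3:1],  [3:1,1,1],  [4:1] ×2 }


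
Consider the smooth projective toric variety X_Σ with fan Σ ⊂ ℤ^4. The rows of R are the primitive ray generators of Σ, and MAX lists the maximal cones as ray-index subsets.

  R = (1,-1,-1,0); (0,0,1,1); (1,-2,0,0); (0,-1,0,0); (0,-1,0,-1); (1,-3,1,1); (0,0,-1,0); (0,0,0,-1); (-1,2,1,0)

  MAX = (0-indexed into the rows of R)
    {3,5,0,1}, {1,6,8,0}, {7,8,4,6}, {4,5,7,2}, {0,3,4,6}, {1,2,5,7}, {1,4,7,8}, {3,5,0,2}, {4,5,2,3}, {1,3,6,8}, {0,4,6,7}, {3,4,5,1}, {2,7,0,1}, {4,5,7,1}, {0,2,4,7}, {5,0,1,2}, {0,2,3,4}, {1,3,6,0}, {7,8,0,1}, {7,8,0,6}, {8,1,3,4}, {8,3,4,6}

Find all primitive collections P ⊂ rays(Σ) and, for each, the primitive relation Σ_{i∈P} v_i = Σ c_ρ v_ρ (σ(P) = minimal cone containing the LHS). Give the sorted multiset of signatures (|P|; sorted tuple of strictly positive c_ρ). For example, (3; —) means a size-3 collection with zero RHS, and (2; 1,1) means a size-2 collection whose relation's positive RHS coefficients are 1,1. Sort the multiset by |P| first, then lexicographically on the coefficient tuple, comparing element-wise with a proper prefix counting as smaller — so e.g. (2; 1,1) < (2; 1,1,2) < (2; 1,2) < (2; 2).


Minimal non-faces — 14 found among 9 rays, 22 max cones:

  • {3,7}:  v_{3} + v_{7} = v_{4}  so sig = (2; 1)
  • {2,6}:  v_{2} + v_{6} = v_{0} + v_{3}  so sig = (2; 1,1)
  • {2,8}:  v_{2} + v_{8} = v_{1} + v_{7}  so sig = (2; 1,1)
  • {5,6}:  v_{5} + v_{6} = v_{0} + v_{1} + 2·v_{3}  so sig = (2; 1,1,2)
  • {5,8}:  v_{5} + v_{8} = 2·v_{1} + v_{4}  so sig = (2; 1,2)
  • {0,3,8}:  v_{0} + v_{3} + v_{8} = 0  so sig = (3; —)
  • {1,6,7}:  v_{1} + v_{6} + v_{7} = 0  so sig = (3; —)
  • {0,1,4}:  v_{0} + v_{1} + v_{4} = v_{2}  so sig = (3; 1)
  • {0,4,8}:  v_{0} + v_{4} + v_{8} = v_{7}  so sig = (3; 1)
  • {1,2,3}:  v_{1} + v_{2} + v_{3} = v_{5}  so sig = (3; 1)
  • {1,4,6}:  v_{1} + v_{4} + v_{6} = v_{3}  so sig = (3; 1)
  • {1,2,4}:  v_{1} + v_{2} + v_{4} = v_{5} + v_{7}  so sig = (3; 1,1)
  • {0,4,5}:  v_{0} + v_{4} + v_{5} = 2·v_{2} + v_{3}  so sig = (3; 1,2)
  • {0,5,7}:  v_{0} + v_{5} + v_{7} = 2·v_{2}  so sig = (3; 2)

Hence PRS(X_Σ) =
[(2; 1), (2; 1,1), (2; 1,1), (2; 1,1,2), (2; 1,2), (3; —), (3; —), (3; 1), (3; 1), (3; 1), (3; 1), (3; 1,1), (3; 1,2), (3; 2)]


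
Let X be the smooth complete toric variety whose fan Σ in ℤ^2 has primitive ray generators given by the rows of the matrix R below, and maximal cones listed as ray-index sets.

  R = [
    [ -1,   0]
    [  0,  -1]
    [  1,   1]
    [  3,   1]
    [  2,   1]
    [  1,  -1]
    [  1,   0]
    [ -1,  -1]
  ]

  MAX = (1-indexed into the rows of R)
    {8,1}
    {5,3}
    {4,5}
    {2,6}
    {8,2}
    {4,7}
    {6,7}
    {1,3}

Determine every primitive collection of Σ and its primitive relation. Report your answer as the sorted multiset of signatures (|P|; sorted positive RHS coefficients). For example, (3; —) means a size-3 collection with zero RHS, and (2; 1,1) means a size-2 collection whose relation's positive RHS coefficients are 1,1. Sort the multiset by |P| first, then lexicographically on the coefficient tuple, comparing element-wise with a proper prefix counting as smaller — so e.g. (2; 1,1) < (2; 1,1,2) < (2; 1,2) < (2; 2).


Δ(Σ) — 8 vertices, 20 min non-faces:

  {1,7}:  v_{1} + v_{7} = 0  →  sig = (2; —)
  {3,8}:  v_{3} + v_{8} = 0  →  sig = (2; —)
  {1,2}:  v_{1} + v_{2} = v_{8}  →  sig = (2; 1)
  {1,4}:  v_{1} + v_{4} = v_{5}  →  sig = (2; 1)
  {1,5}:  v_{1} + v_{5} = v_{3}  →  sig = (2; 1)
  {1,6}:  v_{1} + v_{6} = v_{2}  →  sig = (2; 1)
  {2,3}:  v_{2} + v_{3} = v_{7}  →  sig = (2; 1)
  {2,7}:  v_{2} + v_{7} = v_{6}  →  sig = (2; 1)
  {3,7}:  v_{3} + v_{7} = v_{5}  →  sig = (2; 1)
  {5,7}:  v_{5} + v_{7} = v_{4}  →  sig = (2; 1)
  {5,8}:  v_{5} + v_{8} = v_{7}  →  sig = (2; 1)
  {7,8}:  v_{7} + v_{8} = v_{2}  →  sig = (2; 1)
  {2,5}:  v_{2} + v_{5} = 2·v_{7}  →  sig = (2; 2)
  {3,4}:  v_{3} + v_{4} = 2·v_{5}  →  sig = (2; 2)
  {3,6}:  v_{3} + v_{6} = 2·v_{7}  →  sig = (2; 2)
  {4,8}:  v_{4} + v_{8} = 2·v_{7}  →  sig = (2; 2)
  {6,8}:  v_{6} + v_{8} = 2·v_{2}  →  sig = (2; 2)
  {2,4}:  v_{2} + v_{4} = 3·v_{7}  →  sig = (2; 3)
  {5,6}:  v_{5} + v_{6} = 3·v_{7}  →  sig = (2; 3)
  {4,6}:  v_{4} + v_{6} = 4·v_{7}  →  sig = (2; 4)

Signatures (|P|; sorted positive RHS coefficients), sorted:
    |P|=2: 20 collections, coeffs (), (), (1), (1), (1), (1), (1), (1), (1), (1), (1), (1), (2), (2), (2), (2), (2), (3), (3), (4)


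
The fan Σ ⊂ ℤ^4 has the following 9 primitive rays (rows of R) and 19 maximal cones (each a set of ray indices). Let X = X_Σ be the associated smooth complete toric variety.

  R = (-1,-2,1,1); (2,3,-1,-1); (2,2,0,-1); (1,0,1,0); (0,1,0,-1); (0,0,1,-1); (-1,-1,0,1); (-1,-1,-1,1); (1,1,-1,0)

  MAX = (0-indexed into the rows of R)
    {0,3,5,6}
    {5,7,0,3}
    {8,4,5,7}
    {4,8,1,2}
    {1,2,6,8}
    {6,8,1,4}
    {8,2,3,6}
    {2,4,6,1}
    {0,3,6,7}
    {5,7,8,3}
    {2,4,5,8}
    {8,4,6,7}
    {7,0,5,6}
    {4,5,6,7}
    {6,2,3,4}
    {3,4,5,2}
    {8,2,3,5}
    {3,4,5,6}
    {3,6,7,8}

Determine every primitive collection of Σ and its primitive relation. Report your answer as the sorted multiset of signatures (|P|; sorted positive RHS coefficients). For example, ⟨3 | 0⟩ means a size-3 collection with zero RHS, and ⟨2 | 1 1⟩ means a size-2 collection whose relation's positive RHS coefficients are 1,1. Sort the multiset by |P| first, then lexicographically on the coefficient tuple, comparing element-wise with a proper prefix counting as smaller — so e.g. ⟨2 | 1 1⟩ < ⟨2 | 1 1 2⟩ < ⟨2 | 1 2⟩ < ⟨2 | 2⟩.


14 collections generate NE(X_Σ); each relation:

  P = {0,2}:  v_{0} + v_{2} = v_{3} — sig = ⟨2 | 1⟩
  P = {2,7}:  v_{2} + v_{7} = v_{8} — sig = ⟨2 | 1⟩
  P = {0,1}:  v_{0} + v_{1} = v_{2} + v_{6} — sig = ⟨2 | 1 1⟩
  P = {0,4}:  v_{0} + v_{4} = v_{5} + v_{6} — sig = ⟨2 | 1 1⟩
  P = {0,8}:  v_{0} + v_{8} = v_{3} + v_{7} — sig = ⟨2 | 1 1⟩
  P = {1,5}:  v_{1} + v_{5} = v_{2} + v_{4} — sig = ⟨2 | 1 1⟩
  P = {1,7}:  v_{1} + v_{7} = v_{4} + v_{6} + 2·v_{8} — sig = ⟨2 | 1 1 2⟩
  P = {1,3}:  v_{1} + v_{3} = 2·v_{2} + v_{6} — sig = ⟨2 | 1 2⟩
  P = {3,4,7}:  v_{3} + v_{4} + v_{7} = 0 — sig = ⟨3 | 0⟩
  P = {5,6,8}:  v_{5} + v_{6} + v_{8} = 0 — sig = ⟨3 | 0⟩
  P = {3,4,8}:  v_{3} + v_{4} + v_{8} = v_{2} — sig = ⟨3 | 1⟩
  P = {2,5,6}:  v_{2} + v_{5} + v_{6} = v_{3} + v_{4} — sig = ⟨3 | 1 1⟩
  P = {2,4,6,8}:  v_{2} + v_{4} + v_{6} + v_{8} = v_{1} — sig = ⟨4 | 1⟩
  P = {3,5,6,7}:  v_{3} + v_{5} + v_{6} + v_{7} = v_{0} — sig = ⟨4 | 1⟩

so the primitive-relation signature multiset is
{ ⟨2 | 1⟩ ×2,  ⟨2 | 1 1⟩ ×4,  ⟨2 | 1 1 2⟩,  ⟨2 | 1 2⟩,  ⟨3 | 0⟩ ×2,  ⟨3 | 1⟩,  ⟨3 | 1 1⟩,  ⟨4 | 1⟩ ×2 }
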